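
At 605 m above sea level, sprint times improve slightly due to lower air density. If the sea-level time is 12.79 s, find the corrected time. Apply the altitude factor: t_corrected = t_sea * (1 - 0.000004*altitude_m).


Correction factor = 1 - 0.000004 * 605 = 0.99758
t_corrected = t_sea * factor = 12.79 * 0.99758
t_corrected = 12.759 s

12.759 s


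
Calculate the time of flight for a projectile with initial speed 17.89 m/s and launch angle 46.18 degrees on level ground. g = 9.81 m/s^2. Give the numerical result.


T = 2*v*sin(theta)/g
sin(theta) = sin(46.18 deg) = 0.7215
T = 2*17.89*0.7215 / 9.81
T = 25.8159 / 9.81 = 2.6316 s

2.6316 s


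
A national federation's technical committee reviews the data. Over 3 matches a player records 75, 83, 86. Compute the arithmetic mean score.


Average = sum / n
Sum = 244
Average = 244 / 3 = 81.3333

81.3333


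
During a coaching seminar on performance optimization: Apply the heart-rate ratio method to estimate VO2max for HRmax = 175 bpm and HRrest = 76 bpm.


VO2max = 15.3 * HRmax / HRrest
VO2max = 15.3 * 175 / 76
VO2max = 2677.5 / 76 = 35.2303 mL/kg/min

35.2303 mL/kg/min


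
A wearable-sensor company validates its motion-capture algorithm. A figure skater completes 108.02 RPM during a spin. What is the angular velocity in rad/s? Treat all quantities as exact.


omega = RPM * 2 * pi / 60
omega = 108.02 * 2 * 3.14159 / 60
omega = 678.7097 / 60 = 11.3118 rad/s

11.3118 rad/s


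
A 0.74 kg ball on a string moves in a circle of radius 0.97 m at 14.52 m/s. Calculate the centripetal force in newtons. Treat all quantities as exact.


Fc = m * v^2 / r
v^2 = 14.52^2 = 210.8304
Fc = 0.74 * 210.8304 / 0.97
Fc = 156.0145 / 0.97 = 160.8397 N

160.8397 N


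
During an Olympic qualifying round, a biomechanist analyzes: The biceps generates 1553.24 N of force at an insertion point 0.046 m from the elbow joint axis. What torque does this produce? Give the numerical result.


tau = F * d
tau = 1553.24 * 0.046
tau = 71.449 N*m

71.449 N*m


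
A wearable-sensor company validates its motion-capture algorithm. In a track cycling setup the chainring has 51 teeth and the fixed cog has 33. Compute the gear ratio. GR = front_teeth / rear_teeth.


GR = front_teeth / rear_teeth
GR = 51 / 33
GR = 1.5455

1.5455


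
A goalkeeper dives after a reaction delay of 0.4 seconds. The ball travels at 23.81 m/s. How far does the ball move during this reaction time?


d = v * t
d = 23.81 * 0.4
d = 9.524 m

9.524 m


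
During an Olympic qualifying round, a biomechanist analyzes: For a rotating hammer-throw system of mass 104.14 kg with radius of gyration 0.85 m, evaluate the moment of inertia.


I = m * k^2
I = 104.14 * 0.85^2
I = 104.14 * 0.7225 = 75.2411 kg*m^2

75.2411 kg*m^2


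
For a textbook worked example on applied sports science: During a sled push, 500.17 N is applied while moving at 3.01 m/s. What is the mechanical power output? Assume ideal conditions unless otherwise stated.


P = F * v
P = 500.17 * 3.01
P = 1505.5117 W

1505.5117 W


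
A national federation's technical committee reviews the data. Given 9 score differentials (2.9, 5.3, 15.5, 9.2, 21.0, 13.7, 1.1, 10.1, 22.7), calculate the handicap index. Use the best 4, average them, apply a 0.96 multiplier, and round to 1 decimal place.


All differentials: 2.9, 5.3, 15.5, 9.2, 21.0, 13.7, 1.1, 10.1, 22.7
Sorted: 1.1, 2.9, 5.3, 9.2, 10.1, 13.7, 15.5, 21.0, 22.7
Best 4: 1.1, 2.9, 5.3, 9.2
Average of best = 18.5 / 4 = 4.625
Raw index = 4.625 * 0.96 = 4.44
Handicap index = round(4.44, 1) = 4.4

4.4


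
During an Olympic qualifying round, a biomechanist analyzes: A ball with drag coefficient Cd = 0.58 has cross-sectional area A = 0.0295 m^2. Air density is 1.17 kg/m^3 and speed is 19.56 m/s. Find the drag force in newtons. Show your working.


Fd = 0.5 * Cd * rho * A * v^2
Fd = 0.5 * 0.58 * 1.17 * 0.0295 * 19.56^2
v^2 = 382.5936
Fd = 0.5 * 0.58 * 1.17 * 0.0295 * 382.5936 = 3.8295 N

3.8295 N


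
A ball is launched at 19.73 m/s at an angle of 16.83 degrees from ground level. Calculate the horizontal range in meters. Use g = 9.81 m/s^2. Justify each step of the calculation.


R = v^2 * sin(2*theta) / g
Convert angle to radians: theta = 16.83 deg = 0.2937 rad
sin(2*theta) = sin(0.5875) = 0.5543
R = 19.73^2 * 0.5543 / 9.81
R = 389.2729 * 0.5543 / 9.81 = 21.9939 m

21.9939 m


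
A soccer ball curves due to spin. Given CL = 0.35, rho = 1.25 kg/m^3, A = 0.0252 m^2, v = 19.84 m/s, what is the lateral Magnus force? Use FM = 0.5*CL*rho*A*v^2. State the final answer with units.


FM = 0.5 * CL * rho * A * v^2
FM = 0.5 * 0.35 * 1.25 * 0.0252 * 19.84^2
v^2 = 393.6256
FM = 0.5 * 0.35 * 1.25 * 0.0252 * 393.6256 = 2.1699 N

2.1699 N


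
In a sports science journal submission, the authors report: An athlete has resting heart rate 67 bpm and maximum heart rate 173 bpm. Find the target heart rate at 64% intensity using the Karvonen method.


Target = HRrest + pct*(HRmax - HRrest)
Heart rate reserve = HRmax - HRrest = 173 - 67 = 106 bpm
Fraction = 64% = 0.64
Target = 67 + 0.64 * 106
Target = 67 + 67.84 = 134.84 bpm

134.84 bpm


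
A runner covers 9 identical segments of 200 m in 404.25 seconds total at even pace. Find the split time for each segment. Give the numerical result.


Split time = total_time / n_laps = 404.25 / 9
Split time = 44.9167 s per lap

44.9167 s


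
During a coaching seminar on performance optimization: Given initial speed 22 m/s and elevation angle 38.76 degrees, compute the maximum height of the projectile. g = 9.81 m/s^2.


H = (v*sin(theta))^2 / (2*g)
vy = v*sin(theta) = 22 * sin(38.76 deg) = 13.7733 m/s
H = vy^2 / (2*g) = 189.7041 / (2*9.81)
H = 189.7041 / 19.62 = 9.6689 m

9.6689 m


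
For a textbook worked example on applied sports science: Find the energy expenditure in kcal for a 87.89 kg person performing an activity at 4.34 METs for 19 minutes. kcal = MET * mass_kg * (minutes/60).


kcal = MET * mass * time_hr
Convert time: 19 min = 0.3167 hr
kcal = 4.34 * 87.89 * 0.3167
kcal = 120.7902 kcal

120.7902 kcal


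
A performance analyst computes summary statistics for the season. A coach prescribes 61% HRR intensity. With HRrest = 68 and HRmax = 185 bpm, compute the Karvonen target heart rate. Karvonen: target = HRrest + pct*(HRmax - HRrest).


Target = HRrest + pct*(HRmax - HRrest)
Heart rate reserve = HRmax - HRrest = 185 - 68 = 117 bpm
Fraction = 61% = 0.61
Target = 68 + 0.61 * 117
Target = 68 + 71.37 = 139.37 bpm

139.37 bpm


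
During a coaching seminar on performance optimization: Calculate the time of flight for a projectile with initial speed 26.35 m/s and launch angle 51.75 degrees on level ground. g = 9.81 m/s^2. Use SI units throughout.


T = 2*v*sin(theta)/g
sin(theta) = sin(51.75 deg) = 0.7853
T = 2*26.35*0.7853 / 9.81
T = 41.3862 / 9.81 = 4.2188 s

4.2188 s


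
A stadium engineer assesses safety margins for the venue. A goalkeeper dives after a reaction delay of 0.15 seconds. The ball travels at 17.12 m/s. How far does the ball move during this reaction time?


d = v * t
d = 17.12 * 0.15
d = 2.568 m

2.568 m


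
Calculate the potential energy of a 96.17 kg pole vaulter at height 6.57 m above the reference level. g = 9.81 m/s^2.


PE = m * g * h
PE = 96.17 * 9.81 * 6.57
PE = 943.4277 * 6.57 = 6198.32 J

6198.32 J


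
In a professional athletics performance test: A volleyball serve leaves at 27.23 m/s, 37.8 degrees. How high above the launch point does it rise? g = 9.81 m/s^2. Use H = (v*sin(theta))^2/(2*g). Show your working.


H = (v*sin(theta))^2 / (2*g)
vy = v*sin(theta) = 27.23 * sin(37.8 deg) = 16.6895 m/s
H = vy^2 / (2*g) = 278.538 / (2*9.81)
H = 278.538 / 19.62 = 14.1966 m

14.1966 m


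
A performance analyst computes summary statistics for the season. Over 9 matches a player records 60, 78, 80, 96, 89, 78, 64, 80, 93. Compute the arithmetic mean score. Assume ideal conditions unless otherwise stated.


Average = sum / n
Sum = 718
Average = 718 / 9 = 79.7778

79.7778


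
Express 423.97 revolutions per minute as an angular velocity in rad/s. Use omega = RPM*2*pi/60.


omega = RPM * 2 * pi / 60
omega = 423.97 * 2 * 3.14159 / 60
omega = 2663.8821 / 60 = 44.398 rad/s

44.398 rad/s


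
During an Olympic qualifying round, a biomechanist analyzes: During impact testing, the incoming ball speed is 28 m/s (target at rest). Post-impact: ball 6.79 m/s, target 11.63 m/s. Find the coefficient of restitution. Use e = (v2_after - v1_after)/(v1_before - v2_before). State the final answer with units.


e = (v2_after - v1_after) / (v1_before - v2_before)
Numerator = 11.63 - 6.79 = 4.84
Denominator = 28 - 0 = 28
e = 4.84 / 28 = 0.1729

0.1729


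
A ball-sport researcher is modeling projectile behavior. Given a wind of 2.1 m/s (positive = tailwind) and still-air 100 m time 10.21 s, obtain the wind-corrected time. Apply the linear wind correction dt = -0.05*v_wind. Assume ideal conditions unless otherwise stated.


dt = -0.05 * v_wind = -0.05 * 2.1 = -0.105 s
t_corrected = t_still + dt = 10.21 + (-0.105)
t_corrected = 10.105 s

10.105 s


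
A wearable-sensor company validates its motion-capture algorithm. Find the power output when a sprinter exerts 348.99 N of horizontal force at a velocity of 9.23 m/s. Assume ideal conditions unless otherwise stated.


P = F * v
P = 348.99 * 9.23
P = 3221.1777 W

3221.1777 W


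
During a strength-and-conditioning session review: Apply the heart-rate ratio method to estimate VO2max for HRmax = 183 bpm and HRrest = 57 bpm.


VO2max = 15.3 * HRmax / HRrest
VO2max = 15.3 * 183 / 57
VO2max = 2799.9 / 57 = 49.1211 mL/kg/min

49.1211 mL/kg/min


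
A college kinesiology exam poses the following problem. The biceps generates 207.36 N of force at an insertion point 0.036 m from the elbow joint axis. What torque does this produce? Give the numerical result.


tau = F * d
tau = 207.36 * 0.036
tau = 7.465 N*m

7.465 N*m


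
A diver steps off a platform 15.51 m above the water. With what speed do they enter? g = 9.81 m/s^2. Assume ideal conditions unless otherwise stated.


v = sqrt(2 * g * h)
v = sqrt(2 * 9.81 * 15.51)
v = sqrt(304.3062) = 17.4444 m/s

17.4444 m/s


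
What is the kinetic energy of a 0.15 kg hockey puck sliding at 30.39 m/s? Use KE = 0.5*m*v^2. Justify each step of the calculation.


KE = 0.5 * m * v^2
KE = 0.5 * 0.15 * 30.39^2
KE = 0.5 * 0.15 * 923.5521 = 69.2664 J

69.2664 J


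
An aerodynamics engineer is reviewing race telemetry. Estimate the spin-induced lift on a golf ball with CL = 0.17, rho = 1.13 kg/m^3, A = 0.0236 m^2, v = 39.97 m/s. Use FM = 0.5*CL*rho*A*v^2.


FM = 0.5 * CL * rho * A * v^2
FM = 0.5 * 0.17 * 1.13 * 0.0236 * 39.97^2
v^2 = 1597.6009
FM = 0.5 * 0.17 * 1.13 * 0.0236 * 1597.6009 = 3.6214 N

3.6214 N


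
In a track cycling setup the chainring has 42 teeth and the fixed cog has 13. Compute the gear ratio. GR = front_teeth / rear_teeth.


GR = front_teeth / rear_teeth
GR = 42 / 13
GR = 3.2308

3.2308


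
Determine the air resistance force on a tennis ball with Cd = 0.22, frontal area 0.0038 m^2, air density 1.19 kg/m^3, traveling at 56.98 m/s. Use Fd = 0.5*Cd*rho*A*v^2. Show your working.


Fd = 0.5 * Cd * rho * A * v^2
Fd = 0.5 * 0.22 * 1.19 * 0.0038 * 56.98^2
v^2 = 3246.7204
Fd = 0.5 * 0.22 * 1.19 * 0.0038 * 3246.7204 = 1.615 N

1.615 N


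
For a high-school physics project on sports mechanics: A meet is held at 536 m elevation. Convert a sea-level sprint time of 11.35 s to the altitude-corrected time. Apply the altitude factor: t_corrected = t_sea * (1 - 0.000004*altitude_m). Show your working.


Correction factor = 1 - 0.000004 * 536 = 0.997856
t_corrected = t_sea * factor = 11.35 * 0.997856
t_corrected = 11.3257 s

11.3257 s


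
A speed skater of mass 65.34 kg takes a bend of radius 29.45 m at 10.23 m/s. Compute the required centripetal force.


Fc = m * v^2 / r
v^2 = 10.23^2 = 104.6529
Fc = 65.34 * 104.6529 / 29.45
Fc = 6838.0205 / 29.45 = 232.1908 N

232.1908 N


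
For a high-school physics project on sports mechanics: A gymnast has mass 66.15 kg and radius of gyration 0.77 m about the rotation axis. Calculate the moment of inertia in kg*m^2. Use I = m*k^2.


I = m * k^2
I = 66.15 * 0.77^2
I = 66.15 * 0.5929 = 39.2203 kg*m^2

39.2203 kg*m^2


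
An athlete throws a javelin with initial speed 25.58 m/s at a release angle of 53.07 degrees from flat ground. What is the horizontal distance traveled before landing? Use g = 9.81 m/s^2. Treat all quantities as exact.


R = v^2 * sin(2*theta) / g
Convert angle to radians: theta = 53.07 deg = 0.9262 rad
sin(2*theta) = sin(1.8525) = 0.9606
R = 25.58^2 * 0.9606 / 9.81
R = 654.3364 * 0.9606 / 9.81 = 64.072 m

64.072 m


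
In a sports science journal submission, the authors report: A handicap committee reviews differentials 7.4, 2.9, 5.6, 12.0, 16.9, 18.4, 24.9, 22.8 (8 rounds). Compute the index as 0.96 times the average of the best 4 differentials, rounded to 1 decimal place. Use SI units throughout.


All differentials: 7.4, 2.9, 5.6, 12.0, 16.9, 18.4, 24.9, 22.8
Sorted: 2.9, 5.6, 7.4, 12.0, 16.9, 18.4, 22.8, 24.9
Best 4: 2.9, 5.6, 7.4, 12.0
Average of best = 27.9 / 4 = 6.975
Raw index = 6.975 * 0.96 = 6.696
Handicap index = round(6.696, 1) = 6.7

6.7


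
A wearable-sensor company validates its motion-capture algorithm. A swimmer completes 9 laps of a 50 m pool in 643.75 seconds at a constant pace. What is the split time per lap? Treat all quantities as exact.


Split time = total_time / n_laps = 643.75 / 9
Split time = 71.5278 s per lap

71.5278 s


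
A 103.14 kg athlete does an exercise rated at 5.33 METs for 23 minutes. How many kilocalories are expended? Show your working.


kcal = MET * mass * time_hr
Convert time: 23 min = 0.3833 hr
kcal = 5.33 * 103.14 * 0.3833
kcal = 210.7322 kcal

210.7322 kcal


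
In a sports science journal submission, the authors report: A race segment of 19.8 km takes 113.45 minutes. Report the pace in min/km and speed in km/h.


Pace = time / distance = 113.45 min / 19.8 km = 5.7298 min/km
Speed = distance / time_in_hours = 19.8 / 1.8908 hr
Speed = 10.4716 km/h

5.7298 min/km, 10.4716 km/h


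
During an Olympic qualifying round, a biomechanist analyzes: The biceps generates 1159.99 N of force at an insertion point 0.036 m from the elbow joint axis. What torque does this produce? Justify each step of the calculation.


tau = F * d
tau = 1159.99 * 0.036
tau = 41.7596 N*m

41.7596 N*m


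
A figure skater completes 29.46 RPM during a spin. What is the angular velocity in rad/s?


omega = RPM * 2 * pi / 60
omega = 29.46 * 2 * 3.14159 / 60
omega = 185.1026 / 60 = 3.085 rad/s

3.085 rad/s


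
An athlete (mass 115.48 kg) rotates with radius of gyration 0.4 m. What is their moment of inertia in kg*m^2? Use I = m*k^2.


I = m * k^2
I = 115.48 * 0.4^2
I = 115.48 * 0.16 = 18.4768 kg*m^2

18.4768 kg*m^2


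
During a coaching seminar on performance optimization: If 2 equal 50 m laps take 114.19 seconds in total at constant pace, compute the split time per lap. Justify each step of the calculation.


Split time = total_time / n_laps = 114.19 / 2
Split time = 57.095 s per lap

57.095 s


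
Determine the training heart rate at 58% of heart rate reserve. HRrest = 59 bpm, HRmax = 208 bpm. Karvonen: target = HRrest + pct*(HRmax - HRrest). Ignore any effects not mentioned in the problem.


Target = HRrest + pct*(HRmax - HRrest)
Heart rate reserve = HRmax - HRrest = 208 - 59 = 149 bpm
Fraction = 58% = 0.58
Target = 59 + 0.58 * 149
Target = 59 + 86.42 = 145.42 bpm

145.42 bpm


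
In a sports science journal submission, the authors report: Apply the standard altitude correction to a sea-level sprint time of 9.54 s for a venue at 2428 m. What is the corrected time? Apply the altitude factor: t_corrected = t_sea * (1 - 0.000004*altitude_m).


Correction factor = 1 - 0.000004 * 2428 = 0.990288
t_corrected = t_sea * factor = 9.54 * 0.990288
t_corrected = 9.4473 s

9.4473 s


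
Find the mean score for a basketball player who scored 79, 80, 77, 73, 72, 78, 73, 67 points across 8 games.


Average = sum / n
Sum = 599
Average = 599 / 8 = 74.875

74.875


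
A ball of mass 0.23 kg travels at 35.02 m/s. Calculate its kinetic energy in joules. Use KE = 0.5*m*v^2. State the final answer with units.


KE = 0.5 * m * v^2
KE = 0.5 * 0.23 * 35.02^2
KE = 0.5 * 0.23 * 1226.4004 = 141.036 J

141.036 J


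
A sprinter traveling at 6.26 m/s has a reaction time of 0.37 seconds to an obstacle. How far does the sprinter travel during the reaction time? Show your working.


d = v * t
d = 6.26 * 0.37
d = 2.3162 m

2.3162 m


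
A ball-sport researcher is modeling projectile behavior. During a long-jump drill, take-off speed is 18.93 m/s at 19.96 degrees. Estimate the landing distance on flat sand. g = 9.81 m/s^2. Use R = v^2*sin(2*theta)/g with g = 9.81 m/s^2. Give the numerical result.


R = v^2 * sin(2*theta) / g
Convert angle to radians: theta = 19.96 deg = 0.3484 rad
sin(2*theta) = sin(0.6967) = 0.6417
R = 18.93^2 * 0.6417 / 9.81
R = 358.3449 * 0.6417 / 9.81 = 23.441 m

23.441 m


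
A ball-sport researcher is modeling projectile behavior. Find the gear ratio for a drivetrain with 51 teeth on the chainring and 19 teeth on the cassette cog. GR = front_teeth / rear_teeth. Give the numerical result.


GR = front_teeth / rear_teeth
GR = 51 / 19
GR = 2.6842

2.6842


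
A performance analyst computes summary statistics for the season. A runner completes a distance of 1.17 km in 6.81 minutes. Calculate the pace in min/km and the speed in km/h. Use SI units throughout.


Pace = time / distance = 6.81 min / 1.17 km = 5.8205 min/km
Speed = distance / time_in_hours = 1.17 / 0.1135 hr
Speed = 10.3084 km/h

5.8205 min/km, 10.3084 km/h


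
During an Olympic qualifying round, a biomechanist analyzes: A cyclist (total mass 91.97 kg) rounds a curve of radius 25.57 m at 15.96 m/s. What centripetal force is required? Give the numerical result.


Fc = m * v^2 / r
v^2 = 15.96^2 = 254.7216
Fc = 91.97 * 254.7216 / 25.57
Fc = 23426.7456 / 25.57 = 916.1809 N

916.1809 N


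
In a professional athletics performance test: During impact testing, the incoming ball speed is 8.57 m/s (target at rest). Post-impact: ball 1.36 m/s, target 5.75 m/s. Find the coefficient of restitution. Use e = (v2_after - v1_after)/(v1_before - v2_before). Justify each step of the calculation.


e = (v2_after - v1_after) / (v1_before - v2_before)
Numerator = 5.75 - 1.36 = 4.39
Denominator = 8.57 - 0 = 8.57
e = 4.39 / 8.57 = 0.5123

0.5123


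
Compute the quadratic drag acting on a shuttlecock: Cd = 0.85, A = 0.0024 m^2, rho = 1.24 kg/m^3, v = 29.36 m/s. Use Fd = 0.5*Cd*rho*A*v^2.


Fd = 0.5 * Cd * rho * A * v^2
Fd = 0.5 * 0.85 * 1.24 * 0.0024 * 29.36^2
v^2 = 862.0096
Fd = 0.5 * 0.85 * 1.24 * 0.0024 * 862.0096 = 1.0903 N

1.0903 N


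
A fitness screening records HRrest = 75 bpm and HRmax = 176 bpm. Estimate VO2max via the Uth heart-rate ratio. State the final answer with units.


VO2max = 15.3 * HRmax / HRrest
VO2max = 15.3 * 176 / 75
VO2max = 2692.8 / 75 = 35.904 mL/kg/min

35.904 mL/kg/min


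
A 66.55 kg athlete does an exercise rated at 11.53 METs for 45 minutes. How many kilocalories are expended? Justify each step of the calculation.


kcal = MET * mass * time_hr
Convert time: 45 min = 0.75 hr
kcal = 11.53 * 66.55 * 0.75
kcal = 575.4911 kcal

575.4911 kcal


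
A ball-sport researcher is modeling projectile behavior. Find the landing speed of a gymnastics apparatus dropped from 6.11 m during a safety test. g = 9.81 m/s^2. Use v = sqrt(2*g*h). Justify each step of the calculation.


v = sqrt(2 * g * h)
v = sqrt(2 * 9.81 * 6.11)
v = sqrt(119.8782) = 10.9489 m/s

10.9489 m/s


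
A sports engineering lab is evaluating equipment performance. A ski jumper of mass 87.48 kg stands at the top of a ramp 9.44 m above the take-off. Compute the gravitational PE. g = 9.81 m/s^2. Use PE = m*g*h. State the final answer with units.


PE = m * g * h
PE = 87.48 * 9.81 * 9.44
PE = 858.1788 * 9.44 = 8101.2079 J

8101.2079 J


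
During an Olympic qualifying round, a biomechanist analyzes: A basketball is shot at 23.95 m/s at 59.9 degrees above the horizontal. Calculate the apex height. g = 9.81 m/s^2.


H = (v*sin(theta))^2 / (2*g)
vy = v*sin(theta) = 23.95 * sin(59.9 deg) = 20.7204 m/s
H = vy^2 / (2*g) = 429.334 / (2*9.81)
H = 429.334 / 19.62 = 21.8825 m

21.8825 m


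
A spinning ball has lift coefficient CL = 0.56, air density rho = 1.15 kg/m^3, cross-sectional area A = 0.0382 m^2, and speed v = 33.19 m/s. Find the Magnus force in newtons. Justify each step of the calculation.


FM = 0.5 * CL * rho * A * v^2
FM = 0.5 * 0.56 * 1.15 * 0.0382 * 33.19^2
v^2 = 1101.5761
FM = 0.5 * 0.56 * 1.15 * 0.0382 * 1101.5761 = 13.5498 N

13.5498 N


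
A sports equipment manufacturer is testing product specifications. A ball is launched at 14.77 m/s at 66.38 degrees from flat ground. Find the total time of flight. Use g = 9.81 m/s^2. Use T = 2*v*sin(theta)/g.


T = 2*v*sin(theta)/g
sin(theta) = sin(66.38 deg) = 0.9162
T = 2*14.77*0.9162 / 9.81
T = 27.0652 / 9.81 = 2.7589 s

2.7589 s


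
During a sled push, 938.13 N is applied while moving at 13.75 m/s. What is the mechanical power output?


P = F * v
P = 938.13 * 13.75
P = 12899.2875 W

12899.2875 W


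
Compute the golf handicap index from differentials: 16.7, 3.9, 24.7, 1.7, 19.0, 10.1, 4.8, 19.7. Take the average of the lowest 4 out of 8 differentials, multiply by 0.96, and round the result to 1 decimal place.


All differentials: 16.7, 3.9, 24.7, 1.7, 19.0, 10.1, 4.8, 19.7
Sorted: 1.7, 3.9, 4.8, 10.1, 16.7, 19.0, 19.7, 24.7
Best 4: 1.7, 3.9, 4.8, 10.1
Average of best = 20.5 / 4 = 5.125
Raw index = 5.125 * 0.96 = 4.92
Handicap index = round(4.92, 1) = 4.9

4.9


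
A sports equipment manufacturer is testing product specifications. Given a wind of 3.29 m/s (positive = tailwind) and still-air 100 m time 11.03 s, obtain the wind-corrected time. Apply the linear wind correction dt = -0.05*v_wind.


dt = -0.05 * v_wind = -0.05 * 3.29 = -0.1645 s
t_corrected = t_still + dt = 11.03 + (-0.1645)
t_corrected = 10.8655 s

10.8655 s


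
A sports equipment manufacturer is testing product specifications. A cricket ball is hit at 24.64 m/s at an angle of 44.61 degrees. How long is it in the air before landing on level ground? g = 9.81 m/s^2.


T = 2*v*sin(theta)/g
sin(theta) = sin(44.61 deg) = 0.7023
T = 2*24.64*0.7023 / 9.81
T = 34.6082 / 9.81 = 3.5279 s

3.5279 s


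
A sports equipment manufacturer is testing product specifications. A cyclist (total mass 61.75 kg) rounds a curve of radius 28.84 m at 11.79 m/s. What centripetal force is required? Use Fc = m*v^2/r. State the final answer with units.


Fc = m * v^2 / r
v^2 = 11.79^2 = 139.0041
Fc = 61.75 * 139.0041 / 28.84
Fc = 8583.5032 / 28.84 = 297.6249 N

297.6249 N


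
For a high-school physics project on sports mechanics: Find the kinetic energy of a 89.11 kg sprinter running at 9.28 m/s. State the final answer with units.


KE = 0.5 * m * v^2
KE = 0.5 * 89.11 * 9.28^2
KE = 0.5 * 89.11 * 86.1184 = 3837.0053 J

3837.0053 J


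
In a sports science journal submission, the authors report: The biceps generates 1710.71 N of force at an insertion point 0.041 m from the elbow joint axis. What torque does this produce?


tau = F * d
tau = 1710.71 * 0.041
tau = 70.1391 N*m

70.1391 N*m


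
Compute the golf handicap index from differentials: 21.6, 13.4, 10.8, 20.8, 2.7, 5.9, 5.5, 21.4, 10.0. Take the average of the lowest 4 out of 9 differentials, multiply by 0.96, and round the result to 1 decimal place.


All differentials: 21.6, 13.4, 10.8, 20.8, 2.7, 5.9, 5.5, 21.4, 10.0
Sorted: 2.7, 5.5, 5.9, 10.0, 10.8, 13.4, 20.8, 21.4, 21.6
Best 4: 2.7, 5.5, 5.9, 10.0
Average of best = 24.1 / 4 = 6.025
Raw index = 6.025 * 0.96 = 5.784
Handicap index = round(5.784, 1) = 5.8

5.8


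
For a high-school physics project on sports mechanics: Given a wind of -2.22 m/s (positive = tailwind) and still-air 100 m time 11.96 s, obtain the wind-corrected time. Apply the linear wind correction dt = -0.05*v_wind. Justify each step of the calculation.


dt = -0.05 * v_wind = -0.05 * -2.22 = 0.111 s
t_corrected = t_still + dt = 11.96 + (0.111)
t_corrected = 12.071 s

12.071 s


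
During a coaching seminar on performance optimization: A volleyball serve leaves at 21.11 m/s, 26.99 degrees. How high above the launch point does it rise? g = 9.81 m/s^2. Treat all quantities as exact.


H = (v*sin(theta))^2 / (2*g)
vy = v*sin(theta) = 21.11 * sin(26.99 deg) = 9.5805 m/s
H = vy^2 / (2*g) = 91.7851 / (2*9.81)
H = 91.7851 / 19.62 = 4.6781 m

4.6781 m


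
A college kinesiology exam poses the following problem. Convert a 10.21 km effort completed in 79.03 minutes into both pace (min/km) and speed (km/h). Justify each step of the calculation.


Pace = time / distance = 79.03 min / 10.21 km = 7.7405 min/km
Speed = distance / time_in_hours = 10.21 / 1.3172 hr
Speed = 7.7515 km/h

7.7405 min/km, 7.7515 km/h


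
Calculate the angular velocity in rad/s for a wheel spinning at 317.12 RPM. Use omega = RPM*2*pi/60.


omega = RPM * 2 * pi / 60
omega = 317.12 * 2 * 3.14159 / 60
omega = 1992.5237 / 60 = 33.2087 rad/s

33.2087 rad/s


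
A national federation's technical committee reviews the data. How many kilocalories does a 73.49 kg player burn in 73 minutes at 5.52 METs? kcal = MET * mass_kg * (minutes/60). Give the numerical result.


kcal = MET * mass * time_hr
Convert time: 73 min = 1.2167 hr
kcal = 5.52 * 73.49 * 1.2167
kcal = 493.5588 kcal

493.5588 kcal


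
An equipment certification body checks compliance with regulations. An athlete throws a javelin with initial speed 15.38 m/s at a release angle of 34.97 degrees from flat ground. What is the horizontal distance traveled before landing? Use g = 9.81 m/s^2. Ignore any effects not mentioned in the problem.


R = v^2 * sin(2*theta) / g
Convert angle to radians: theta = 34.97 deg = 0.6103 rad
sin(2*theta) = sin(1.2207) = 0.9393
R = 15.38^2 * 0.9393 / 9.81
R = 236.5444 * 0.9393 / 9.81 = 22.6498 m

22.6498 m


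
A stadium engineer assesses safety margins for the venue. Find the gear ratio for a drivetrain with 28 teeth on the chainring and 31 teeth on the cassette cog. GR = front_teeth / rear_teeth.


GR = front_teeth / rear_teeth
GR = 28 / 31
GR = 0.9032

0.9032


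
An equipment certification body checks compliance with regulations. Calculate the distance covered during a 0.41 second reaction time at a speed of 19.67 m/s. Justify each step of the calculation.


d = v * t
d = 19.67 * 0.41
d = 8.0647 m

8.0647 m


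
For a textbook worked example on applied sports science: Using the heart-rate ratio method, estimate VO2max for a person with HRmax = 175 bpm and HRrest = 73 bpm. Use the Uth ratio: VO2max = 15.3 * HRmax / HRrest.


VO2max = 15.3 * HRmax / HRrest
VO2max = 15.3 * 175 / 73
VO2max = 2677.5 / 73 = 36.6781 mL/kg/min

36.6781 mL/kg/min


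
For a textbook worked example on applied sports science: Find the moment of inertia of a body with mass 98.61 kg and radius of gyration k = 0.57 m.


I = m * k^2
I = 98.61 * 0.57^2
I = 98.61 * 0.3249 = 32.0384 kg*m^2

32.0384 kg*m^2


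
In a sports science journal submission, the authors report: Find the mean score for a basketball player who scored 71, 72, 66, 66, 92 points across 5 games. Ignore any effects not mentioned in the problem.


Average = sum / n
Sum = 367
Average = 367 / 5 = 73.4

73.4


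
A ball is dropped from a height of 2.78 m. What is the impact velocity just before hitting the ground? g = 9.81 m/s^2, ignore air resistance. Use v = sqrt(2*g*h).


v = sqrt(2 * g * h)
v = sqrt(2 * 9.81 * 2.78)
v = sqrt(54.5436) = 7.3854 m/s

7.3854 m/s


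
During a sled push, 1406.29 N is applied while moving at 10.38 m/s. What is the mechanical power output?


P = F * v
P = 1406.29 * 10.38
P = 14597.2902 W

14597.2902 W


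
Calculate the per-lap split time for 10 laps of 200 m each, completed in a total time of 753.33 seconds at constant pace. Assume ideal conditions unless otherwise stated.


Split time = total_time / n_laps = 753.33 / 10
Split time = 75.333 s per lap

75.333 s


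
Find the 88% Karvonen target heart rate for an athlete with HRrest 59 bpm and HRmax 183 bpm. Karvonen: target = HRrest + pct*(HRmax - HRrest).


Target = HRrest + pct*(HRmax - HRrest)
Heart rate reserve = HRmax - HRrest = 183 - 59 = 124 bpm
Fraction = 88% = 0.88
Target = 59 + 0.88 * 124
Target = 59 + 109.12 = 168.12 bpm

168.12 bpm


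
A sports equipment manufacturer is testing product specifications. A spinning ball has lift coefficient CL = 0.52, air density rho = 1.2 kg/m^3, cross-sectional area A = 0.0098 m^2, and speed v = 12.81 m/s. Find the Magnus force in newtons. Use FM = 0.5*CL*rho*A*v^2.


FM = 0.5 * CL * rho * A * v^2
FM = 0.5 * 0.52 * 1.2 * 0.0098 * 12.81^2
v^2 = 164.0961
FM = 0.5 * 0.52 * 1.2 * 0.0098 * 164.0961 = 0.5017 N

0.5017 N


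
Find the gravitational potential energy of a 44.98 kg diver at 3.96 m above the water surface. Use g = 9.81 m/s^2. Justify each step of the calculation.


PE = m * g * h
PE = 44.98 * 9.81 * 3.96
PE = 441.2538 * 3.96 = 1747.365 J

1747.365 J


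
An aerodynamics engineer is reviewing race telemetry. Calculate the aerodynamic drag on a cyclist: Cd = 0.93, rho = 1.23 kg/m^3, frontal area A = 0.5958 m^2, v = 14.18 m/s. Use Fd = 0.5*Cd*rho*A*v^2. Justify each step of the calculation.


Fd = 0.5 * Cd * rho * A * v^2
Fd = 0.5 * 0.93 * 1.23 * 0.5958 * 14.18^2
v^2 = 201.0724
Fd = 0.5 * 0.93 * 1.23 * 0.5958 * 201.0724 = 68.519 N

68.519 N


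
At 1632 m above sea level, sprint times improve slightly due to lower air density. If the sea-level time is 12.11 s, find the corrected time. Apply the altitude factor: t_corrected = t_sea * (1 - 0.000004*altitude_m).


Correction factor = 1 - 0.000004 * 1632 = 0.993472
t_corrected = t_sea * factor = 12.11 * 0.993472
t_corrected = 12.0309 s

12.0309 s


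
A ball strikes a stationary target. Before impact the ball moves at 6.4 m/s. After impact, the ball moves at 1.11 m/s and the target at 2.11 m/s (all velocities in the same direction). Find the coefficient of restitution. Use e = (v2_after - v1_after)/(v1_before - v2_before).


e = (v2_after - v1_after) / (v1_before - v2_before)
Numerator = 2.11 - 1.11 = 1
Denominator = 6.4 - 0 = 6.4
e = 1 / 6.4 = 0.1562

0.1562


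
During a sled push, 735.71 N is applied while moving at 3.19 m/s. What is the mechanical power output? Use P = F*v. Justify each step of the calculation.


P = F * v
P = 735.71 * 3.19
P = 2346.9149 W

2346.9149 W


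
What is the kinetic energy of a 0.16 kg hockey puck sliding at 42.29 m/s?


KE = 0.5 * m * v^2
KE = 0.5 * 0.16 * 42.29^2
KE = 0.5 * 0.16 * 1788.4441 = 143.0755 J

143.0755 J


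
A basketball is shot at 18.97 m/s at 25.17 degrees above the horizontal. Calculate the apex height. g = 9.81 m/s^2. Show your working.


H = (v*sin(theta))^2 / (2*g)
vy = v*sin(theta) = 18.97 * sin(25.17 deg) = 8.068 m/s
H = vy^2 / (2*g) = 65.0933 / (2*9.81)
H = 65.0933 / 19.62 = 3.3177 m

3.3177 m


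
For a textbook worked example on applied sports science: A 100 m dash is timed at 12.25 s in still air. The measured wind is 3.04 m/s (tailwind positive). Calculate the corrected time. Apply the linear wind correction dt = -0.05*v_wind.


dt = -0.05 * v_wind = -0.05 * 3.04 = -0.152 s
t_corrected = t_still + dt = 12.25 + (-0.152)
t_corrected = 12.098 s

12.098 s


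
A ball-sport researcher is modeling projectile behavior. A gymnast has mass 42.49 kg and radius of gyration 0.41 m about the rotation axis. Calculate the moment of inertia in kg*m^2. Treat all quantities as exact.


I = m * k^2
I = 42.49 * 0.41^2
I = 42.49 * 0.1681 = 7.1426 kg*m^2

7.1426 kg*m^2


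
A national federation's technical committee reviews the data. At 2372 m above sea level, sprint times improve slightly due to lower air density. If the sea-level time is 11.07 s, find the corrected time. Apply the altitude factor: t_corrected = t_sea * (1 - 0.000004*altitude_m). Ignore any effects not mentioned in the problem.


Correction factor = 1 - 0.000004 * 2372 = 0.990512
t_corrected = t_sea * factor = 11.07 * 0.990512
t_corrected = 10.965 s

10.965 s


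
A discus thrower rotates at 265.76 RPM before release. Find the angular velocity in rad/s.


omega = RPM * 2 * pi / 60
omega = 265.76 * 2 * 3.14159 / 60
omega = 1669.8193 / 60 = 27.8303 rad/s

27.8303 rad/s


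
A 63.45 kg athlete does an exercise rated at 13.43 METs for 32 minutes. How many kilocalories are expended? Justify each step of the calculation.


kcal = MET * mass * time_hr
Convert time: 32 min = 0.5333 hr
kcal = 13.43 * 63.45 * 0.5333
kcal = 454.4712 kcal

454.4712 kcal


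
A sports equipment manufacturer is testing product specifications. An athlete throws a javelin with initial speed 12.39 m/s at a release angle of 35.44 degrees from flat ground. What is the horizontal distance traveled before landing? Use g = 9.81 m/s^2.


R = v^2 * sin(2*theta) / g
Convert angle to radians: theta = 35.44 deg = 0.6185 rad
sin(2*theta) = sin(1.2371) = 0.9448
R = 12.39^2 * 0.9448 / 9.81
R = 153.5121 * 0.9448 / 9.81 = 14.7853 m

14.7853 m


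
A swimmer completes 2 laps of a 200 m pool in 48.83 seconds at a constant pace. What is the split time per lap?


Split time = total_time / n_laps = 48.83 / 2
Split time = 24.415 s per lap

24.415 s


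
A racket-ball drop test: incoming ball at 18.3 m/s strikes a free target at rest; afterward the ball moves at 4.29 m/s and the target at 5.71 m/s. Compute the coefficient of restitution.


e = (v2_after - v1_after) / (v1_before - v2_before)
Numerator = 5.71 - 4.29 = 1.42
Denominator = 18.3 - 0 = 18.3
e = 1.42 / 18.3 = 0.0776

0.0776


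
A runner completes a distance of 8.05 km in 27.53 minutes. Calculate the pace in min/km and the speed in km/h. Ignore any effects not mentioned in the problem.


Pace = time / distance = 27.53 min / 8.05 km = 3.4199 min/km
Speed = distance / time_in_hours = 8.05 / 0.4588 hr
Speed = 17.5445 km/h

3.4199 min/km, 17.5445 km/h


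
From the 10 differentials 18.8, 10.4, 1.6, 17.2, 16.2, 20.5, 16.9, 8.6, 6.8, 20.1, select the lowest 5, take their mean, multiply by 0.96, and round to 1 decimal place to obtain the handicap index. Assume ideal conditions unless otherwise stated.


All differentials: 18.8, 10.4, 1.6, 17.2, 16.2, 20.5, 16.9, 8.6, 6.8, 20.1
Sorted: 1.6, 6.8, 8.6, 10.4, 16.2, 16.9, 17.2, 18.8, 20.1, 20.5
Best 5: 1.6, 6.8, 8.6, 10.4, 16.2
Average of best = 43.6 / 5 = 8.72
Raw index = 8.72 * 0.96 = 8.3712
Handicap index = round(8.3712, 1) = 8.4

8.4


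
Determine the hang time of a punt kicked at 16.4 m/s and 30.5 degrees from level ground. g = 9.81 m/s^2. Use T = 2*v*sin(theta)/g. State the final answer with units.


T = 2*v*sin(theta)/g
sin(theta) = sin(30.5 deg) = 0.5075
T = 2*16.4*0.5075 / 9.81
T = 16.6473 / 9.81 = 1.697 s

1.697 s


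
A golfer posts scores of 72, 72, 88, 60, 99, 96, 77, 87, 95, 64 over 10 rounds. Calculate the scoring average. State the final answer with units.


Average = sum / n
Sum = 810
Average = 810 / 10 = 81

81


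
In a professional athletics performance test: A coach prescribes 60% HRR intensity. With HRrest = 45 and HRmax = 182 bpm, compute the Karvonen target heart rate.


Target = HRrest + pct*(HRmax - HRrest)
Heart rate reserve = HRmax - HRrest = 182 - 45 = 137 bpm
Fraction = 60% = 0.6
Target = 45 + 0.6 * 137
Target = 45 + 82.2 = 127.2 bpm

127.2 bpm


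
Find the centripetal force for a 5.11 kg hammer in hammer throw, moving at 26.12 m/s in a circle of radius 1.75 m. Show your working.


Fc = m * v^2 / r
v^2 = 26.12^2 = 682.2544
Fc = 5.11 * 682.2544 / 1.75
Fc = 3486.32 / 1.75 = 1992.1828 N

1992.1828 N


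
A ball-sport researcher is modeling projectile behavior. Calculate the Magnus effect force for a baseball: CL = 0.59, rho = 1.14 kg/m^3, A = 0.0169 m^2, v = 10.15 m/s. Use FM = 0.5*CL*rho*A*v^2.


FM = 0.5 * CL * rho * A * v^2
FM = 0.5 * 0.59 * 1.14 * 0.0169 * 10.15^2
v^2 = 103.0225
FM = 0.5 * 0.59 * 1.14 * 0.0169 * 103.0225 = 0.5855 N

0.5855 N


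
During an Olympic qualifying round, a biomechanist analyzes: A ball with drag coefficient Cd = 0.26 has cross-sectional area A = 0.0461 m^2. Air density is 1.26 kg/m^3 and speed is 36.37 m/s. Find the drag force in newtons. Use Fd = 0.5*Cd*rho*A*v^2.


Fd = 0.5 * Cd * rho * A * v^2
Fd = 0.5 * 0.26 * 1.26 * 0.0461 * 36.37^2
v^2 = 1322.7769
Fd = 0.5 * 0.26 * 1.26 * 0.0461 * 1322.7769 = 9.9885 N

9.9885 N


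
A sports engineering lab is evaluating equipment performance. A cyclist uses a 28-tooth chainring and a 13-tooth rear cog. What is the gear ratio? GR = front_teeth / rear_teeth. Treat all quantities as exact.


GR = front_teeth / rear_teeth
GR = 28 / 13
GR = 2.1538

2.1538


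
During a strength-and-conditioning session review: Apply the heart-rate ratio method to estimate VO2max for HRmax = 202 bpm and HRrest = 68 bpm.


VO2max = 15.3 * HRmax / HRrest
VO2max = 15.3 * 202 / 68
VO2max = 3090.6 / 68 = 45.45 mL/kg/min

45.45 mL/kg/min


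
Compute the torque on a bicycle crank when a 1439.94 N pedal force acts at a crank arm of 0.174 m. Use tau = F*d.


tau = F * d
tau = 1439.94 * 0.174
tau = 250.5496 N*m

250.5496 N*m


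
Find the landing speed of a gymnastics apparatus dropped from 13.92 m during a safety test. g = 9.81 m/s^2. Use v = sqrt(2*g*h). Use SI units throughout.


v = sqrt(2 * g * h)
v = sqrt(2 * 9.81 * 13.92)
v = sqrt(273.1104) = 16.5261 m/s

16.5261 m/s


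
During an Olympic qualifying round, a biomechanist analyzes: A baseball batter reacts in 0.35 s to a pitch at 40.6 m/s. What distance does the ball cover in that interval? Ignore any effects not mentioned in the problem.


d = v * t
d = 40.6 * 0.35
d = 14.21 m

14.21 m


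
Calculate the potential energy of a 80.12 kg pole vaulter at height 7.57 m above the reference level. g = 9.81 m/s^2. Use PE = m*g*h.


PE = m * g * h
PE = 80.12 * 9.81 * 7.57
PE = 785.9772 * 7.57 = 5949.8474 J

5949.8474 J


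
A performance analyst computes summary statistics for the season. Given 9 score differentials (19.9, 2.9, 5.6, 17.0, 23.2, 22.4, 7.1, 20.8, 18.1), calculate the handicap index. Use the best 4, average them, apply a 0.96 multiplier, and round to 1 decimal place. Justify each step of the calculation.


All differentials: 19.9, 2.9, 5.6, 17.0, 23.2, 22.4, 7.1, 20.8, 18.1
Sorted: 2.9, 5.6, 7.1, 17.0, 18.1, 19.9, 20.8, 22.4, 23.2
Best 4: 2.9, 5.6, 7.1, 17.0
Average of best = 32.6 / 4 = 8.15
Raw index = 8.15 * 0.96 = 7.824
Handicap index = round(7.824, 1) = 7.8

7.8


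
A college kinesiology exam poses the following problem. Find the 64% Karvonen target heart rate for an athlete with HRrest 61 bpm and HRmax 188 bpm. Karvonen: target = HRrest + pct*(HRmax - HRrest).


Target = HRrest + pct*(HRmax - HRrest)
Heart rate reserve = HRmax - HRrest = 188 - 61 = 127 bpm
Fraction = 64% = 0.64
Target = 61 + 0.64 * 127
Target = 61 + 81.28 = 142.28 bpm

142.28 bpm


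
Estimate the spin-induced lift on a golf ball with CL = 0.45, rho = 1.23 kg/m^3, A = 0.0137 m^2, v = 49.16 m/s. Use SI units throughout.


FM = 0.5 * CL * rho * A * v^2
FM = 0.5 * 0.45 * 1.23 * 0.0137 * 49.16^2
v^2 = 2416.7056
FM = 0.5 * 0.45 * 1.23 * 0.0137 * 2416.7056 = 9.1629 N

9.1629 N


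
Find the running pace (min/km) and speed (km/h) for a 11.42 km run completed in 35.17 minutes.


Pace = time / distance = 35.17 min / 11.42 km = 3.0797 min/km
Speed = distance / time_in_hours = 11.42 / 0.5862 hr
Speed = 19.4825 km/h

3.0797 min/km, 19.4825 km/h


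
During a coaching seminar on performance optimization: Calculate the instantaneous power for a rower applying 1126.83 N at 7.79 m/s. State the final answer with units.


P = F * v
P = 1126.83 * 7.79
P = 8778.0057 W

8778.0057 W
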